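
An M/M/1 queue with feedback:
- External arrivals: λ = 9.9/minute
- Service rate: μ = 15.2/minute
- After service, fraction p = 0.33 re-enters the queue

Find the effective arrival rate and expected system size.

Effective arrival rate: λ_eff = λ/(1-p) = 9.9/(1-0.33) = 9.9/0.67 = 14.7761194
ρ = λ_eff/μ = 14.7761194/15.2 = 0.97211312
L = ρ/(1-ρ) = 0.97211312/(1-0.97211312) = 34.8592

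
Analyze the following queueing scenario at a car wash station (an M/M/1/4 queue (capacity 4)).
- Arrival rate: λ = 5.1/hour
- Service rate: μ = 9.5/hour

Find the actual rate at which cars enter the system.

ρ = λ/μ = 5.1/9.5 = 0.53684
P₀ = (1-ρ)/(1-ρ^(K+1)) = (1-0.53684)/(1-0.53684^5) = 0.4632/0.9554 = 0.4848
P_K = P₀×ρ^K = 0.48478 × 0.53684^4 = 0.48478 × 0.083058 = 0.04026
λ_eff = λ(1-P_K) = 5.1 × (1 - 0.040265) = 5.1 × 0.959735 = 4.8946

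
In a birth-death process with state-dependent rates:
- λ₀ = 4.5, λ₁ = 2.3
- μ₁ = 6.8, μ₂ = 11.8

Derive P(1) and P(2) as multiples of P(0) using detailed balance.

Balance equations:
State 0: λ₀P₀ = μ₁P₁ → P₁ = (λ₀/μ₁)P₀ = (4.5/6.8)P₀ = 0.6618P₀
State 1: P₂ = (λ₀λ₁)/(μ₁μ₂)P₀ = (4.5×2.3)/(6.8×11.8)P₀ = 0.1290P₀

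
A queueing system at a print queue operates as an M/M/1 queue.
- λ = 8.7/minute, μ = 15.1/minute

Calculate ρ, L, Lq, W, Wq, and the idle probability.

Step 1: ρ = λ/μ = 8.7/15.1 = 0.5762
Step 2: L = λ/(μ-λ) = 8.7/6.40 = 1.3594
Step 3: Lq = λ²/(μ(μ-λ)) = 75.69/(15.1×6.40) = 0.7832
Step 4: W = 1/(μ-λ) = 1/6.40 = 0.15625
Step 5: Wq = λ/(μ(μ-λ)) = 8.7/(15.1×6.40) = 0.09002
Step 6: P(0) = 1-ρ = 0.4238
Verify: L = λW = 8.7×0.15625 = 1.3594 ✔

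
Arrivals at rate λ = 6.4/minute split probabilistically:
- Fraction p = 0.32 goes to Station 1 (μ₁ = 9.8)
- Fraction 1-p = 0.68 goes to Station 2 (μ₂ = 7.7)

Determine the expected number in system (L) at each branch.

Effective rates: λ₁ = 6.4×0.32 = 2.048, λ₂ = 6.4×0.68 = 4.352
Station 1: ρ₁ = 2.048/9.8 = 0.2090, L₁ = ρ₁/(1-ρ₁) = 0.2090/(1-0.2090) = 0.2642
Station 2: ρ₂ = 4.352/7.7 = 0.5652, L₂ = ρ₂/(1-ρ₂) = 0.5652/(1-0.5652) = 1.2999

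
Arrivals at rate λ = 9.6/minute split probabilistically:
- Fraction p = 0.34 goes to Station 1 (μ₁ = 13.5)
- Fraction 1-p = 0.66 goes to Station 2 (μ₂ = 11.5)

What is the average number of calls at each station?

Effective rates: λ₁ = 9.6×0.34 = 3.264, λ₂ = 9.6×0.66 = 6.336
Station 1: ρ₁ = 3.264/13.5 = 0.2418, L₁ = ρ₁/(1-ρ₁) = 0.2418/(1-0.2418) = 0.3189
Station 2: ρ₂ = 6.336/11.5 = 0.55096, L₂ = ρ₂/(1-ρ₂) = 0.55096/(1-0.55096) = 1.2270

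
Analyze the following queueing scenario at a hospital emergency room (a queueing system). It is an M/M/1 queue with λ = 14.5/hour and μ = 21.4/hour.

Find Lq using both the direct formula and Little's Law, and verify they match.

Method 1 (direct): Lq = λ²/(μ(μ-λ)) = 210.25/(21.4 × 6.90) = 1.4239

Method 2 (Little's Law):
W = 1/(μ-λ) = 1/6.90 = 0.14493
Wq = W - 1/μ = 0.14493 - 0.046729 = 0.09820
Lq = λWq = 14.5 × 0.09820 = 1.4239 ✔ (matches Method 1)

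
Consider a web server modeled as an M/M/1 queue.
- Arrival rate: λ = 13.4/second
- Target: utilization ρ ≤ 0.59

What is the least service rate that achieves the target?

ρ = λ/μ, so μ = λ/ρ
μ ≥ 13.4/0.59 = 22.7119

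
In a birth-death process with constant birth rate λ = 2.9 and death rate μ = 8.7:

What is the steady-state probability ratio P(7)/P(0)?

For constant rates: P(n)/P(0) = (λ/μ)^n
P(7)/P(0) = (2.9/8.7)^7 = 0.33333^7 = 0.0004572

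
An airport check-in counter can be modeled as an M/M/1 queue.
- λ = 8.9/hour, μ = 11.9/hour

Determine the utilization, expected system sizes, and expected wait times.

Step 1: ρ = λ/μ = 8.9/11.9 = 0.7479
Step 2: L = λ/(μ-λ) = 8.9/3.00 = 2.9667
Step 3: Lq = λ²/(μ(μ-λ)) = 79.21/(11.9×3.00) = 2.2188
Step 4: W = 1/(μ-λ) = 1/3.00 = 0.333333
Step 5: Wq = λ/(μ(μ-λ)) = 8.9/(11.9×3.00) = 0.2493
Step 6: P(0) = 1-ρ = 0.2521
Verify: L = λW = 8.9×0.333333 = 2.9667 ✔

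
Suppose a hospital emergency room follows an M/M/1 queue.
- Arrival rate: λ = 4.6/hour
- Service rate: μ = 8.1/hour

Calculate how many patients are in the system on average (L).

ρ = λ/μ = 4.6/8.1 = 0.5679
For M/M/1: L = λ/(μ-λ)
L = 4.6/(8.1-4.6) = 4.6/3.50
L = 1.3143 patients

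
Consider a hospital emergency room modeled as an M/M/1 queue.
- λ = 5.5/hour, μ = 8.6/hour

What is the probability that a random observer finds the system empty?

ρ = λ/μ = 5.5/8.6 = 0.6395
P(0) = 1 - ρ = 1 - 0.6395 = 0.3605
The server is idle 36.05% of the time.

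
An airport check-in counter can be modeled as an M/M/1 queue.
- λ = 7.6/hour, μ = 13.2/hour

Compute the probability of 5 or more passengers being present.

ρ = λ/μ = 7.6/13.2 = 0.57576
P(N ≥ n) = ρⁿ
P(N ≥ 5) = 0.57576^5
P(N ≥ 5) = 0.06327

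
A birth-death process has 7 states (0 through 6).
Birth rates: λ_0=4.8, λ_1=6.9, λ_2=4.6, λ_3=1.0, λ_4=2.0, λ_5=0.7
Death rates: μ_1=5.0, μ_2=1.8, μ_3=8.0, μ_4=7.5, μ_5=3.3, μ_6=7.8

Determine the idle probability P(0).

Ratios P(n)/P(0) = (λ₀···λₙ₋₁)/(μ₁···μₙ):
P(1)/P(0) = (4.8)/(5.0) = 0.9600
P(2)/P(0) = (4.8×6.9)/(5.0×1.8) = 3.6800
P(3)/P(0) = (4.8×6.9×4.6)/(5.0×1.8×8.0) = 2.1160
P(4)/P(0) = (4.8×6.9×4.6×1.0)/(5.0×1.8×8.0×7.5) = 0.2821
P(5)/P(0) = (4.8×6.9×4.6×1.0×2.0)/(5.0×1.8×8.0×7.5×3.3) = 0.1710
P(6)/P(0) = (4.8×6.9×4.6×1.0×2.0×0.7)/(5.0×1.8×8.0×7.5×3.3×7.8) = 0.01535

Normalization: ∑ P(n) = 1
P(0) × (1.0000 + 0.9600 + 3.6800 + 2.1160 + 0.2821 + 0.1710 + 0.01535) = 1
P(0) × 8.2245 = 1
P(0) = 1/8.2245 = 0.1216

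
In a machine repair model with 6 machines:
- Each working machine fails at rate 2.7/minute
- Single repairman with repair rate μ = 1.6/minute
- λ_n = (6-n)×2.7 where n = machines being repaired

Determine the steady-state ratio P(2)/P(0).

P(2)/P(0) = ∏_{i=0}^{2-1} λ_i/μ_{i+1}
= (6-0)×2.7/1.6 × (6-1)×2.7/1.6
= 85.4297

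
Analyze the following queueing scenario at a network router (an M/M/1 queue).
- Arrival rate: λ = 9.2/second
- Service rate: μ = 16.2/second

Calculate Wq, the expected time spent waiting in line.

First, compute utilization: ρ = λ/μ = 9.2/16.2 = 0.5679
For M/M/1: Wq = λ/(μ(μ-λ))
Wq = 9.2/(16.2 × (16.2-9.2))
Wq = 9.2/(16.2 × 7.00)
Wq = 0.08113 seconds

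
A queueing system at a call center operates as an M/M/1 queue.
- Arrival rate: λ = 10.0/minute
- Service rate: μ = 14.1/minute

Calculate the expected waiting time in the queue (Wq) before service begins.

First, compute utilization: ρ = λ/μ = 10.0/14.1 = 0.7092
For M/M/1: Wq = λ/(μ(μ-λ))
Wq = 10.0/(14.1 × (14.1-10.0))
Wq = 10.0/(14.1 × 4.10)
Wq = 0.1730 minutes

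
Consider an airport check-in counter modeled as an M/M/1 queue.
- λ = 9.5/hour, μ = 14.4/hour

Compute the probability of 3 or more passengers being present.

ρ = λ/μ = 9.5/14.4 = 0.6597
P(N ≥ n) = ρⁿ
P(N ≥ 3) = 0.6597^3
P(N ≥ 3) = 0.2871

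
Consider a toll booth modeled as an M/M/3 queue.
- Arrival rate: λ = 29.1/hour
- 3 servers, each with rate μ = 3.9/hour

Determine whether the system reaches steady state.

Stability requires ρ = λ/(cμ) < 1
ρ = 29.1/(3 × 3.9) = 29.1/11.70 = 2.4872
Since 2.4872 ≥ 1, the system is UNSTABLE.
Need c > λ/μ = 29.1/3.9 = 7.46.
Minimum servers needed: c = 8.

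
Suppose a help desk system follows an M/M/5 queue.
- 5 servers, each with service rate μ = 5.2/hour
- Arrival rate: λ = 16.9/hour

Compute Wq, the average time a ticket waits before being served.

Traffic intensity: ρ = λ/(cμ) = 16.9/(5×5.2) = 0.6500
Since ρ = 0.6500 < 1, system is stable.
Offered load a = λ/μ = cρ = 16.9/5.2 = 3.2500
P₀ = [ Σₙ₌₀^4 aⁿ/n! + a^5/(5!(1-ρ)) ]⁻¹
Σ = a^0/0! + a^1/1! + a^2/2! + a^3/3! + a^4/4! = 1.0000 + 3.2500 + 5.2812 + 5.7214 + 4.6486 = 19.9012
a^5/(5!(1-ρ)) = 362.5908/(120 × 0.3500) = 8.6331
P₀ = 1/(19.9012 + 8.6331) = 0.03505
Lq = P₀·a^5·ρ / (5!(1-ρ)²) = 0.035046 × 362.5908 × 0.65000 / (120 × 0.12250) = 0.5619
Wq = Lq/λ = 0.5619/16.9 = 0.03325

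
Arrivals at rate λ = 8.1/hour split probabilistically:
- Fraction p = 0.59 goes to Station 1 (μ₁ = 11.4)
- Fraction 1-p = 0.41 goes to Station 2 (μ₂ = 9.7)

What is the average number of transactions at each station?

Effective rates: λ₁ = 8.1×0.59 = 4.779, λ₂ = 8.1×0.41 = 3.321
Station 1: ρ₁ = 4.779/11.4 = 0.4192, L₁ = ρ₁/(1-ρ₁) = 0.4192/(1-0.4192) = 0.7218
Station 2: ρ₂ = 3.321/9.7 = 0.34237, L₂ = ρ₂/(1-ρ₂) = 0.34237/(1-0.34237) = 0.5206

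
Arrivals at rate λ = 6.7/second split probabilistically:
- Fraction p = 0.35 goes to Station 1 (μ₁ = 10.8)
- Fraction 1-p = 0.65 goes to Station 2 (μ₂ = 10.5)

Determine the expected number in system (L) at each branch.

Effective rates: λ₁ = 6.7×0.35 = 2.345, λ₂ = 6.7×0.65 = 4.355
Station 1: ρ₁ = 2.345/10.8 = 0.21713, L₁ = ρ₁/(1-ρ₁) = 0.21713/(1-0.21713) = 0.2774
Station 2: ρ₂ = 4.355/10.5 = 0.41476, L₂ = ρ₂/(1-ρ₂) = 0.41476/(1-0.41476) = 0.7087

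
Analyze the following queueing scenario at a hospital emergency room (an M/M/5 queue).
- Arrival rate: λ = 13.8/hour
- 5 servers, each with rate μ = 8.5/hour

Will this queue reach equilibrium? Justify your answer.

Stability requires ρ = λ/(cμ) < 1
ρ = 13.8/(5 × 8.5) = 13.8/42.50 = 0.3247
Since 0.3247 < 1, the system is STABLE.
The servers are busy 32.47% of the time.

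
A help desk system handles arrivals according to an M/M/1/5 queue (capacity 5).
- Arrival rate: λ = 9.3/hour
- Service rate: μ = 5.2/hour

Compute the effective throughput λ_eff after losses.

ρ = λ/μ = 9.3/5.2 = 1.78846
P₀ = (1-ρ)/(1-ρ^(K+1)) = (1-1.78846)/(1-1.78846^6) = -0.7885/-31.7247 = 0.02485
P_K = P₀×ρ^K = 0.024853 × 1.78846^5 = 0.024853 × 18.2977 = 0.4548
λ_eff = λ(1-P_K) = 9.3 × (1 - 0.454757) = 9.3 × 0.545243 = 5.0708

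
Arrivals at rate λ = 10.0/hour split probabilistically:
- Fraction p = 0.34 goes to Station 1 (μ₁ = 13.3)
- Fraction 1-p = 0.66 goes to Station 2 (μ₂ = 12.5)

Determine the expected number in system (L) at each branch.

Effective rates: λ₁ = 10.0×0.34 = 3.4, λ₂ = 10.0×0.66 = 6.6
Station 1: ρ₁ = 3.4/13.3 = 0.2556, L₁ = ρ₁/(1-ρ₁) = 0.2556/(1-0.2556) = 0.3434
Station 2: ρ₂ = 6.6/12.5 = 0.5280, L₂ = ρ₂/(1-ρ₂) = 0.5280/(1-0.5280) = 1.1186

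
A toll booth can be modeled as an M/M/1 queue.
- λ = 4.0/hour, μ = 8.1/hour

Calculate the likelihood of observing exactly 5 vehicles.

ρ = λ/μ = 4.0/8.1 = 0.49383
P(n) = (1-ρ)ρⁿ
P(5) = (1-0.49383) × 0.49383^5
P(5) = 0.5062 × 0.02937
P(5) = 0.01487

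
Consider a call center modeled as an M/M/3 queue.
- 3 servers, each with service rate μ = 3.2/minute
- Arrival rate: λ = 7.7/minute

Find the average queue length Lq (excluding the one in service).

Traffic intensity: ρ = λ/(cμ) = 7.7/(3×3.2) = 0.8021
Since ρ = 0.8021 < 1, system is stable.
Offered load a = λ/μ = cρ = 7.7/3.2 = 2.4062
P₀ = [ Σₙ₌₀^2 aⁿ/n! + a^3/(3!(1-ρ)) ]⁻¹
Σ = a^0/0! + a^1/1! + a^2/2! = 1.00000 + 2.40625 + 2.89502 = 6.3013
a^3/(3!(1-ρ)) = 13.9323/(6 × 0.197917) = 11.7324
P₀ = 1/(6.3013 + 11.7324) = 0.05545
Lq = P₀·a^3·ρ / (3!(1-ρ)²) = 0.05545 × 13.9323 × 0.8021 / (6 × 0.03917) = 2.6366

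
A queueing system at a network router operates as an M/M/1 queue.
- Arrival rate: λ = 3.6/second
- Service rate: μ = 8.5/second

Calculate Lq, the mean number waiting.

ρ = λ/μ = 3.6/8.5 = 0.4235
For M/M/1: Lq = λ²/(μ(μ-λ))
Lq = 12.96/(8.5 × 4.90)
Lq = 0.3112 packets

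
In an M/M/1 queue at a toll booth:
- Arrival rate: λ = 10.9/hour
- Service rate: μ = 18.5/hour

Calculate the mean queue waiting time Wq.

First, compute utilization: ρ = λ/μ = 10.9/18.5 = 0.5892
For M/M/1: Wq = λ/(μ(μ-λ))
Wq = 10.9/(18.5 × (18.5-10.9))
Wq = 10.9/(18.5 × 7.60)
Wq = 0.07752 hours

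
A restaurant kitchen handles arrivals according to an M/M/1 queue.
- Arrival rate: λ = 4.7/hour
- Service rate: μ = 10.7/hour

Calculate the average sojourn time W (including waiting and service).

First, compute utilization: ρ = λ/μ = 4.7/10.7 = 0.4393
For M/M/1: W = 1/(μ-λ)
W = 1/(10.7-4.7) = 1/6.00
W = 0.1667 hours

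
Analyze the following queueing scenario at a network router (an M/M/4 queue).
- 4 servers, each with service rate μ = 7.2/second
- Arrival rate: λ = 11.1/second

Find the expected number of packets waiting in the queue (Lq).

Traffic intensity: ρ = λ/(cμ) = 11.1/(4×7.2) = 0.3854
Since ρ = 0.3854 < 1, system is stable.
Offered load a = λ/μ = cρ = 11.1/7.2 = 1.5417
P₀ = [ Σₙ₌₀^3 aⁿ/n! + a^4/(4!(1-ρ)) ]⁻¹
Σ = a^0/0! + a^1/1! + a^2/2! + a^3/3! = 1.00000 + 1.54167 + 1.18837 + 0.610689 = 4.3407
a^4/(4!(1-ρ)) = 5.6489/(24 × 0.6146) = 0.3830
P₀ = 1/(4.3407 + 0.3830) = 0.2117
Lq = P₀·a^4·ρ / (4!(1-ρ)²) = 0.2117 × 5.6489 × 0.3854 / (24 × 0.3777) = 0.05084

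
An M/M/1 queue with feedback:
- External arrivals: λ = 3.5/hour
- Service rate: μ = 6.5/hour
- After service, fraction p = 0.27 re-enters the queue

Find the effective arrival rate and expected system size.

Effective arrival rate: λ_eff = λ/(1-p) = 3.5/(1-0.27) = 3.5/0.73 = 4.79452
ρ = λ_eff/μ = 4.79452/6.5 = 0.7376185
L = ρ/(1-ρ) = 0.7376185/(1-0.7376185) = 2.8112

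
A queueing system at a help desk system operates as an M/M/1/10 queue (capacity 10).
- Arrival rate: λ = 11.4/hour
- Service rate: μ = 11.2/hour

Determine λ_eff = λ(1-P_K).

ρ = λ/μ = 11.4/11.2 = 1.01786
P₀ = (1-ρ)/(1-ρ^(K+1)) = (1-1.01786)/(1-1.01786^11) = -0.017860/-0.21498 = 0.08308
P_K = P₀×ρ^K = 0.08308 × 1.01786^10 = 0.08308 × 1.1937 = 0.09917
λ_eff = λ(1-P_K) = 11.4 × (1 - 0.09917) = 11.4 × 0.90083 = 10.2695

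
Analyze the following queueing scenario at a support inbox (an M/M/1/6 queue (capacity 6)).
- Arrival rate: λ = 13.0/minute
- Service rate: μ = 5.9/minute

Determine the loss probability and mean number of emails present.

ρ = λ/μ = 13.0/5.9 = 2.2034
P₀ = (1-ρ)/(1-ρ^(K+1)) = (1-2.2034)/(1-2.2034^7) = -1.2034/-251.1468 = 0.004792
P_K = P₀×ρ^K = 0.0047916 × 2.2034^6 = 0.0047916 × 114.4353 = 0.5483
Blocking probability P_6 = 0.5483 (54.83%)
L = ρ[1 - (K+1)ρ^K + Kρ^(K+1)] / [(1-ρ)(1-ρ^(K+1))]
L = 2.2034 × (1 - 7×114.4353 + 6×252.1468) / ((1 - 2.2034) × (1 - 252.1468)) = 5.1969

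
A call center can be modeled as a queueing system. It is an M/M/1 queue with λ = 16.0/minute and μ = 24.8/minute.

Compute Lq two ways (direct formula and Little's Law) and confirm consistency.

Method 1 (direct): Lq = λ²/(μ(μ-λ)) = 256.00/(24.8 × 8.80) = 1.1730

Method 2 (Little's Law):
W = 1/(μ-λ) = 1/8.80 = 0.113636
Wq = W - 1/μ = 0.113636 - 0.0403226 = 0.07331
Lq = λWq = 16.0 × 0.07331 = 1.1730 ✔ (matches Method 1)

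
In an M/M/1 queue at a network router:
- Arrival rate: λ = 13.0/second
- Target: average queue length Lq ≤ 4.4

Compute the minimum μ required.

For M/M/1: Lq = λ²/(μ(μ-λ))
Need Lq ≤ 4.4, i.e. μ(μ-λ) ≥ λ²/4.4
μ² - 13.0μ - 169.00/4.4 ≥ 0  →  μ² - 13.0μ - 38.4091 ≥ 0
Quadratic formula (positive root): μ = [λ + √(λ² + 4×38.4091)]/2
Discriminant: 169.00 + 4×38.4091 = 322.6364, √322.6364 = 17.9621
μ ≥ (13.0 + 17.9621)/2 = 15.4810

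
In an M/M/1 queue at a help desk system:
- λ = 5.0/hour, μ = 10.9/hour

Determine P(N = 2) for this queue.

ρ = λ/μ = 5.0/10.9 = 0.4587
P(n) = (1-ρ)ρⁿ
P(2) = (1-0.4587) × 0.4587^2
P(2) = 0.5413 × 0.2104
P(2) = 0.1139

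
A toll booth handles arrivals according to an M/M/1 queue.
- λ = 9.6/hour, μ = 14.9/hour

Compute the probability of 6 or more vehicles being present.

ρ = λ/μ = 9.6/14.9 = 0.644295
P(N ≥ n) = ρⁿ
P(N ≥ 6) = 0.644295^6
P(N ≥ 6) = 0.07153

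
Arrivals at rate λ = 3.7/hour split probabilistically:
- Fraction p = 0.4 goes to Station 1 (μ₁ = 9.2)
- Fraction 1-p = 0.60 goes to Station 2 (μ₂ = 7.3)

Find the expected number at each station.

Effective rates: λ₁ = 3.7×0.4 = 1.48, λ₂ = 3.7×0.60 = 2.22
Station 1: ρ₁ = 1.48/9.2 = 0.16087, L₁ = ρ₁/(1-ρ₁) = 0.16087/(1-0.16087) = 0.1917
Station 2: ρ₂ = 2.22/7.3 = 0.3041, L₂ = ρ₂/(1-ρ₂) = 0.3041/(1-0.3041) = 0.4370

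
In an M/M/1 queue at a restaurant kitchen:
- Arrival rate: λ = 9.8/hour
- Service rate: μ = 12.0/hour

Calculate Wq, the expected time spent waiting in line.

First, compute utilization: ρ = λ/μ = 9.8/12.0 = 0.8167
For M/M/1: Wq = λ/(μ(μ-λ))
Wq = 9.8/(12.0 × (12.0-9.8))
Wq = 9.8/(12.0 × 2.20)
Wq = 0.3712 hours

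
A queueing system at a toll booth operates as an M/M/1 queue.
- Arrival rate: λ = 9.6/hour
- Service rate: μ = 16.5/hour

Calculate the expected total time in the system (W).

First, compute utilization: ρ = λ/μ = 9.6/16.5 = 0.5818
For M/M/1: W = 1/(μ-λ)
W = 1/(16.5-9.6) = 1/6.90
W = 0.1449 hours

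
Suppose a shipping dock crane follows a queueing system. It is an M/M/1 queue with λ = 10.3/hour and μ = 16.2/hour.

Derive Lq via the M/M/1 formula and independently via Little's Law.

Method 1 (direct): Lq = λ²/(μ(μ-λ)) = 106.09/(16.2 × 5.90) = 1.1100

Method 2 (Little's Law):
W = 1/(μ-λ) = 1/5.90 = 0.1694915
Wq = W - 1/μ = 0.1694915 - 0.06172840 = 0.107763
Lq = λWq = 10.3 × 0.107763 = 1.1100 ✔ (matches Method 1)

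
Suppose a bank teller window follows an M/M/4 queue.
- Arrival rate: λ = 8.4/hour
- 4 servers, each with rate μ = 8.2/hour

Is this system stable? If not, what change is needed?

Stability requires ρ = λ/(cμ) < 1
ρ = 8.4/(4 × 8.2) = 8.4/32.80 = 0.2561
Since 0.2561 < 1, the system is STABLE.
The servers are busy 25.61% of the time.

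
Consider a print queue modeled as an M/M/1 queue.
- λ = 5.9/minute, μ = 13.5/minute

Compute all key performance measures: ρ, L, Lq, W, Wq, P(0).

Step 1: ρ = λ/μ = 5.9/13.5 = 0.4370
Step 2: L = λ/(μ-λ) = 5.9/7.60 = 0.7763
Step 3: Lq = λ²/(μ(μ-λ)) = 34.81/(13.5×7.60) = 0.3393
Step 4: W = 1/(μ-λ) = 1/7.60 = 0.13158
Step 5: Wq = λ/(μ(μ-λ)) = 5.9/(13.5×7.60) = 0.05750
Step 6: P(0) = 1-ρ = 0.5630
Verify: L = λW = 5.9×0.13158 = 0.7763 ✔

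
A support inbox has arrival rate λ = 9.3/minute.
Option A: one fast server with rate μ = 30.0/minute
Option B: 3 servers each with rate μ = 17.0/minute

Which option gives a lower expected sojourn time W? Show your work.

Option A: single server μ = 30.0 (M/M/1)
  ρ_A = 9.3/30.0 = 0.3100
  W_A = 1/(μ-λ) = 1/(30.0-9.3) = 1/20.70 = 0.04831

Option B: 3 servers μ = 17.0 (M/M/3)
  ρ_B = λ/(cμ) = 9.3/(3×17.0) = 0.1824
  Offered load a = λ/μ = cρ = 9.3/17.0 = 0.5471
  P₀ = [ Σₙ₌₀^2 aⁿ/n! + a^3/(3!(1-ρ)) ]⁻¹
  Σ = a^0/0! + a^1/1! + a^2/2! = 1.0000 + 0.5471 + 0.1496 = 1.6967
  a^3/(3!(1-ρ)) = 0.1637/(6 × 0.8176) = 0.03337
  P₀ = 1/(1.6967 + 0.03337) = 0.5780
  Lq = P₀·a^3·ρ / (3!(1-ρ)²) = 0.57801 × 0.16372 × 0.18235 / (6 × 0.66855) = 0.004302
  Wq_B = Lq/λ = 0.004302/9.3 = 0.00046258
  W_B = Wq_B + 1/μ = 0.00046258 + 0.058824 = 0.05929

Since W_A = 0.04831 < W_B = 0.05929, Option A (single fast server) has the shorter time in system.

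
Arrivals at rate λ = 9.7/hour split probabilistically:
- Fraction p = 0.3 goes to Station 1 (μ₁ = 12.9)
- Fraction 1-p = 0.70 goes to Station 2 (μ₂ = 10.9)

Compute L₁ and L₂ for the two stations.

Effective rates: λ₁ = 9.7×0.3 = 2.91, λ₂ = 9.7×0.70 = 6.79
Station 1: ρ₁ = 2.91/12.9 = 0.2256, L₁ = ρ₁/(1-ρ₁) = 0.2256/(1-0.2256) = 0.2913
Station 2: ρ₂ = 6.79/10.9 = 0.62294, L₂ = ρ₂/(1-ρ₂) = 0.62294/(1-0.62294) = 1.6521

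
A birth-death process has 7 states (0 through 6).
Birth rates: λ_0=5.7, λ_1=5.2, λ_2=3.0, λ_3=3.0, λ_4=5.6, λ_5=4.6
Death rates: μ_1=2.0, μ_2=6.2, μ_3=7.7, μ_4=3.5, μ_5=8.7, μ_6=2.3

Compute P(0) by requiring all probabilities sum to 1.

Ratios P(n)/P(0) = (λ₀···λₙ₋₁)/(μ₁···μₙ):
P(1)/P(0) = (5.7)/(2.0) = 2.8500
P(2)/P(0) = (5.7×5.2)/(2.0×6.2) = 2.3903
P(3)/P(0) = (5.7×5.2×3.0)/(2.0×6.2×7.7) = 0.9313
P(4)/P(0) = (5.7×5.2×3.0×3.0)/(2.0×6.2×7.7×3.5) = 0.7983
P(5)/P(0) = (5.7×5.2×3.0×3.0×5.6)/(2.0×6.2×7.7×3.5×8.7) = 0.5138
P(6)/P(0) = (5.7×5.2×3.0×3.0×5.6×4.6)/(2.0×6.2×7.7×3.5×8.7×2.3) = 1.0276

Normalization: ∑ P(n) = 1
P(0) × (1.0000 + 2.8500 + 2.3903 + 0.9313 + 0.7983 + 0.5138 + 1.0276) = 1
P(0) × 9.5113 = 1
P(0) = 1/9.5113 = 0.1051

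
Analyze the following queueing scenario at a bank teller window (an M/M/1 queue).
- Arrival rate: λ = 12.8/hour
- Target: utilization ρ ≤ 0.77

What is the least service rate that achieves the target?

ρ = λ/μ, so μ = λ/ρ
μ ≥ 12.8/0.77 = 16.6234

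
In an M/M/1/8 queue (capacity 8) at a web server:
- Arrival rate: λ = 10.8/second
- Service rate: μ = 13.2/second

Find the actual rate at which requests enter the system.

ρ = λ/μ = 10.8/13.2 = 0.81818
P₀ = (1-ρ)/(1-ρ^(K+1)) = (1-0.81818)/(1-0.81818^9) = 0.18182/0.83570 = 0.2176
P_K = P₀×ρ^K = 0.2176 × 0.81818^8 = 0.2176 × 0.2008 = 0.04369
λ_eff = λ(1-P_K) = 10.8 × (1 - 0.04369) = 10.8 × 0.95631 = 10.3281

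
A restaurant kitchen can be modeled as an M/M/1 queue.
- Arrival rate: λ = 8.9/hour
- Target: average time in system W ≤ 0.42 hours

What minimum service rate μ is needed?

For M/M/1: W = 1/(μ-λ)
Need W ≤ 0.42, so 1/(μ-λ) ≤ 0.42
μ - λ ≥ 1/0.42 = 2.3810
μ ≥ 8.9 + 2.3810 = 11.2810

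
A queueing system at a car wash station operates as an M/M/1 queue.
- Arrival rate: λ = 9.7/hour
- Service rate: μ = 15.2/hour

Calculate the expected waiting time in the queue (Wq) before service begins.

First, compute utilization: ρ = λ/μ = 9.7/15.2 = 0.6382
For M/M/1: Wq = λ/(μ(μ-λ))
Wq = 9.7/(15.2 × (15.2-9.7))
Wq = 9.7/(15.2 × 5.50)
Wq = 0.1160 hours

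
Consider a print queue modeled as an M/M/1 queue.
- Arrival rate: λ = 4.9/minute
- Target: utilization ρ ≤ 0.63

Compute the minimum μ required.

ρ = λ/μ, so μ = λ/ρ
μ ≥ 4.9/0.63 = 7.7778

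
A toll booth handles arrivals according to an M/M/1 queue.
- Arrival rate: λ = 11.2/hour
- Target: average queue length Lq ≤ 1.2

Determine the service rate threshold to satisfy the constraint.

For M/M/1: Lq = λ²/(μ(μ-λ))
Need Lq ≤ 1.2, i.e. μ(μ-λ) ≥ λ²/1.2
μ² - 11.2μ - 125.44/1.2 ≥ 0  →  μ² - 11.2μ - 104.53333 ≥ 0
Quadratic formula (positive root): μ = [λ + √(λ² + 4×104.53333)]/2
Discriminant: 125.44 + 4×104.53333 = 543.5733, √543.5733 = 23.3147
μ ≥ (11.2 + 23.3147)/2 = 17.2573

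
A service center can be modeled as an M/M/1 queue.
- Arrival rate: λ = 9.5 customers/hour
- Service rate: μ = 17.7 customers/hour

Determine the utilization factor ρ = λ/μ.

Server utilization: ρ = λ/μ
ρ = 9.5/17.7 = 0.5367
The server is busy 53.67% of the time.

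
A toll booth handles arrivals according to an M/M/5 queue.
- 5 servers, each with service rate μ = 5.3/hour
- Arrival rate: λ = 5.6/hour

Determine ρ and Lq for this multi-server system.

Traffic intensity: ρ = λ/(cμ) = 5.6/(5×5.3) = 0.2113
Since ρ = 0.2113 < 1, system is stable.
Offered load a = λ/μ = cρ = 5.6/5.3 = 1.0566
P₀ = [ Σₙ₌₀^4 aⁿ/n! + a^5/(5!(1-ρ)) ]⁻¹
Σ = a^0/0! + a^1/1! + a^2/2! + a^3/3! + a^4/4! = 1.0000 + 1.0566 + 0.5582 + 0.1966 + 0.05193 = 2.8633
a^5/(5!(1-ρ)) = 1.3169/(120 × 0.7887) = 0.01391
P₀ = 1/(2.8633 + 0.01391) = 0.3476
Lq = P₀·a^5·ρ / (5!(1-ρ)²) = 0.3476 × 1.3169 × 0.2113 / (120 × 0.6220) = 0.001296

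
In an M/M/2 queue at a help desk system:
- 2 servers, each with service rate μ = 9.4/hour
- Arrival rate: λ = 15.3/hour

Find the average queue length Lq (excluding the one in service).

Traffic intensity: ρ = λ/(cμ) = 15.3/(2×9.4) = 0.8138
Since ρ = 0.8138 < 1, system is stable.
Offered load a = λ/μ = cρ = 15.3/9.4 = 1.6277
P₀ = [ Σₙ₌₀^1 aⁿ/n! + a^2/(2!(1-ρ)) ]⁻¹
Σ = a^0/0! + a^1/1! = 1.0000 + 1.6277 = 2.6277
a^2/(2!(1-ρ)) = 2.64928/(2 × 0.186170) = 7.1152
P₀ = 1/(2.6277 + 7.1152) = 0.1026
Lq = P₀·a^2·ρ / (2!(1-ρ)²) = 0.1026393 × 2.649276 × 0.8138298 / (2 × 0.03465935) = 3.1924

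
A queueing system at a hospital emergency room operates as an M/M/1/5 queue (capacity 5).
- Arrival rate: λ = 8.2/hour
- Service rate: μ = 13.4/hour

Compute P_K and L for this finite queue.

ρ = λ/μ = 8.2/13.4 = 0.61194
P₀ = (1-ρ)/(1-ρ^(K+1)) = (1-0.61194)/(1-0.61194^6) = 0.3881/0.9475 = 0.4096
P_K = P₀×ρ^K = 0.4096 × 0.61194^5 = 0.4096 × 0.08581 = 0.03515
Blocking probability P_5 = 0.03515 (3.51%)
L = ρ[1 - (K+1)ρ^K + Kρ^(K+1)] / [(1-ρ)(1-ρ^(K+1))]
L = 0.61194 × (1 - 6×0.08581 + 5×0.05251) / ((1 - 0.61194) × (1 - 0.05251)) = 1.2444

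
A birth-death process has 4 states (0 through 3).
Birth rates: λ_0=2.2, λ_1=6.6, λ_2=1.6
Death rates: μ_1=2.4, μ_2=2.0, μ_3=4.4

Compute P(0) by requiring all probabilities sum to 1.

Ratios P(n)/P(0) = (λ₀···λₙ₋₁)/(μ₁···μₙ):
P(1)/P(0) = (2.2)/(2.4) = 0.9167
P(2)/P(0) = (2.2×6.6)/(2.4×2.0) = 3.0250
P(3)/P(0) = (2.2×6.6×1.6)/(2.4×2.0×4.4) = 1.1000

Normalization: ∑ P(n) = 1
P(0) × (1.0000 + 0.9167 + 3.0250 + 1.1000) = 1
P(0) × 6.0417 = 1
P(0) = 1/6.0417 = 0.1655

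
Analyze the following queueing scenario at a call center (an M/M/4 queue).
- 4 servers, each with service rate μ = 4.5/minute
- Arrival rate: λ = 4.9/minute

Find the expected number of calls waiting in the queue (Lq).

Traffic intensity: ρ = λ/(cμ) = 4.9/(4×4.5) = 0.2722
Since ρ = 0.2722 < 1, system is stable.
Offered load a = λ/μ = cρ = 4.9/4.5 = 1.0889
P₀ = [ Σₙ₌₀^3 aⁿ/n! + a^4/(4!(1-ρ)) ]⁻¹
Σ = a^0/0! + a^1/1! + a^2/2! + a^3/3! = 1.0000 + 1.0889 + 0.5928 + 0.2152 = 2.8969
a^4/(4!(1-ρ)) = 1.40583/(24 × 0.727778) = 0.08049
P₀ = 1/(2.8969 + 0.08049) = 0.3359
Lq = P₀·a^4·ρ / (4!(1-ρ)²) = 0.3359 × 1.4058 × 0.2722 / (24 × 0.5297) = 0.01011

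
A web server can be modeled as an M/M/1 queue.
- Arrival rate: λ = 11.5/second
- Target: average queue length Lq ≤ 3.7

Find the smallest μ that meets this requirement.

For M/M/1: Lq = λ²/(μ(μ-λ))
Need Lq ≤ 3.7, i.e. μ(μ-λ) ≥ λ²/3.7
μ² - 11.5μ - 132.25/3.7 ≥ 0  →  μ² - 11.5μ - 35.74324 ≥ 0
Quadratic formula (positive root): μ = [λ + √(λ² + 4×35.74324)]/2
Discriminant: 132.25 + 4×35.74324 = 275.2230, √275.2230 = 16.5898
μ ≥ (11.5 + 16.5898)/2 = 14.0449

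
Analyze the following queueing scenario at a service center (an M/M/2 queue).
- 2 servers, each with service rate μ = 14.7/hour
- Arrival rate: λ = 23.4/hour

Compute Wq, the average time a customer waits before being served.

Traffic intensity: ρ = λ/(cμ) = 23.4/(2×14.7) = 0.7959
Since ρ = 0.7959 < 1, system is stable.
Offered load a = λ/μ = cρ = 23.4/14.7 = 1.5918
P₀ = [ Σₙ₌₀^1 aⁿ/n! + a^2/(2!(1-ρ)) ]⁻¹
Σ = a^0/0! + a^1/1! = 1.0000 + 1.5918 = 2.5918
a^2/(2!(1-ρ)) = 2.533944/(2 × 0.2040816) = 6.2082
P₀ = 1/(2.5918 + 6.2082) = 0.1136
Lq = P₀·a^2·ρ / (2!(1-ρ)²) = 0.113636 × 2.53394 × 0.795918 / (2 × 0.0416493) = 2.7513
Wq = Lq/λ = 2.7513/23.4 = 0.1176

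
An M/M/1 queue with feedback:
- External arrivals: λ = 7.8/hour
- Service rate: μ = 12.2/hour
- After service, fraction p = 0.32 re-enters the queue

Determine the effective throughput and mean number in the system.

Effective arrival rate: λ_eff = λ/(1-p) = 7.8/(1-0.32) = 7.8/0.68 = 11.47059
ρ = λ_eff/μ = 11.47059/12.2 = 0.940212
L = ρ/(1-ρ) = 0.940212/(1-0.940212) = 15.7258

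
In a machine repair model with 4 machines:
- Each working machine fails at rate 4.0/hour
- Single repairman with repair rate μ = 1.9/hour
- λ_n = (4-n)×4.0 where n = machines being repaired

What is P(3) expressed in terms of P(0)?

P(3)/P(0) = ∏_{i=0}^{3-1} λ_i/μ_{i+1}
= (4-0)×4.0/1.9 × (4-1)×4.0/1.9 × (4-2)×4.0/1.9
= 223.9393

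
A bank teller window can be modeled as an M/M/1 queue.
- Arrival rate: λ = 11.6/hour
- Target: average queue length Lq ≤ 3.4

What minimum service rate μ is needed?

For M/M/1: Lq = λ²/(μ(μ-λ))
Need Lq ≤ 3.4, i.e. μ(μ-λ) ≥ λ²/3.4
μ² - 11.6μ - 134.56/3.4 ≥ 0  →  μ² - 11.6μ - 39.57647 ≥ 0
Quadratic formula (positive root): μ = [λ + √(λ² + 4×39.57647)]/2
Discriminant: 134.56 + 4×39.57647 = 292.86588, √292.86588 = 17.11332
μ ≥ (11.6 + 17.11332)/2 = 14.3567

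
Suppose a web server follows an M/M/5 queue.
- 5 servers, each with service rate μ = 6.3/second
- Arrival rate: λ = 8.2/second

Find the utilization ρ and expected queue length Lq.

Traffic intensity: ρ = λ/(cμ) = 8.2/(5×6.3) = 0.2603
Since ρ = 0.2603 < 1, system is stable.
Offered load a = λ/μ = cρ = 8.2/6.3 = 1.3016
P₀ = [ Σₙ₌₀^4 aⁿ/n! + a^5/(5!(1-ρ)) ]⁻¹
Σ = a^0/0! + a^1/1! + a^2/2! + a^3/3! + a^4/4! = 1.000000 + 1.301587 + 0.8470648 + 0.3675096 + 0.1195864 = 3.6357
a^5/(5!(1-ρ)) = 3.7357/(120 × 0.7397) = 0.04209
P₀ = 1/(3.6357 + 0.04209) = 0.2719
Lq = P₀·a^5·ρ / (5!(1-ρ)²) = 0.2719 × 3.7357 × 0.2603 / (120 × 0.5471) = 0.004027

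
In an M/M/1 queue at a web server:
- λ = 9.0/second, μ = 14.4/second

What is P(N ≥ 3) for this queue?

ρ = λ/μ = 9.0/14.4 = 0.6250
P(N ≥ n) = ρⁿ
P(N ≥ 3) = 0.6250^3
P(N ≥ 3) = 0.2441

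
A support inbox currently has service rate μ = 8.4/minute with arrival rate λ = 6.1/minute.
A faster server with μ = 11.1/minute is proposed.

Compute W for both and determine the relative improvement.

System 1: ρ₁ = 6.1/8.4 = 0.7262, W₁ = 1/(8.4-6.1) = 0.4348
System 2: ρ₂ = 6.1/11.1 = 0.5495, W₂ = 1/(11.1-6.1) = 0.2000
Improvement: (W₁-W₂)/W₁ = (0.4348-0.2000)/0.4348 = 54.00%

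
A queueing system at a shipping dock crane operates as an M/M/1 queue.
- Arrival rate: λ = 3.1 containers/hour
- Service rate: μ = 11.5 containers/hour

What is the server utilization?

Server utilization: ρ = λ/μ
ρ = 3.1/11.5 = 0.2696
The server is busy 26.96% of the time.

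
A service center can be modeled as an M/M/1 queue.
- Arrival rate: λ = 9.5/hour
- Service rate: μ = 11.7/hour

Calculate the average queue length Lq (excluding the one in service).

ρ = λ/μ = 9.5/11.7 = 0.8120
For M/M/1: Lq = λ²/(μ(μ-λ))
Lq = 90.25/(11.7 × 2.20)
Lq = 3.5062 customers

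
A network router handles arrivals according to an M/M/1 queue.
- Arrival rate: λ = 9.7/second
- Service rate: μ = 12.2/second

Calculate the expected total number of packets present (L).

ρ = λ/μ = 9.7/12.2 = 0.7951
For M/M/1: L = λ/(μ-λ)
L = 9.7/(12.2-9.7) = 9.7/2.50
L = 3.8800 packets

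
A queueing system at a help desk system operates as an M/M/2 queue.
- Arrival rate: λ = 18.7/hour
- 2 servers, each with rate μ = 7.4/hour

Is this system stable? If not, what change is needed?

Stability requires ρ = λ/(cμ) < 1
ρ = 18.7/(2 × 7.4) = 18.7/14.80 = 1.2635
Since 1.2635 ≥ 1, the system is UNSTABLE.
Need c > λ/μ = 18.7/7.4 = 2.53.
Minimum servers needed: c = 3.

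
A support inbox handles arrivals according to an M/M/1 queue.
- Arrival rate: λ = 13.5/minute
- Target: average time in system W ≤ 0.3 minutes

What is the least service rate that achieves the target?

For M/M/1: W = 1/(μ-λ)
Need W ≤ 0.3, so 1/(μ-λ) ≤ 0.3
μ - λ ≥ 1/0.3 = 3.3333
μ ≥ 13.5 + 3.3333 = 16.8333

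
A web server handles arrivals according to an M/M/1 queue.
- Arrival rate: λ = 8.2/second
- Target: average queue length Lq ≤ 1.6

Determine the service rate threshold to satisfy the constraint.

For M/M/1: Lq = λ²/(μ(μ-λ))
Need Lq ≤ 1.6, i.e. μ(μ-λ) ≥ λ²/1.6
μ² - 8.2μ - 67.24/1.6 ≥ 0  →  μ² - 8.2μ - 42.0250 ≥ 0
Quadratic formula (positive root): μ = [λ + √(λ² + 4×42.0250)]/2
Discriminant: 67.24 + 4×42.0250 = 235.3400, √235.3400 = 15.3408
μ ≥ (8.2 + 15.3408)/2 = 11.7704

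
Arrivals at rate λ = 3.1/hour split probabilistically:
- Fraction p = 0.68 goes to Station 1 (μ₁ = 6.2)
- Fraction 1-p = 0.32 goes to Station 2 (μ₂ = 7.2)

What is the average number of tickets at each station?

Effective rates: λ₁ = 3.1×0.68 = 2.108, λ₂ = 3.1×0.32 = 0.992
Station 1: ρ₁ = 2.108/6.2 = 0.3400, L₁ = ρ₁/(1-ρ₁) = 0.3400/(1-0.3400) = 0.5152
Station 2: ρ₂ = 0.992/7.2 = 0.1378, L₂ = ρ₂/(1-ρ₂) = 0.1378/(1-0.1378) = 0.1598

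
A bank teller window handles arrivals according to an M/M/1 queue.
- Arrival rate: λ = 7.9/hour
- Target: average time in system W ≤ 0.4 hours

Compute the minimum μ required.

For M/M/1: W = 1/(μ-λ)
Need W ≤ 0.4, so 1/(μ-λ) ≤ 0.4
μ - λ ≥ 1/0.4 = 2.5000
μ ≥ 7.9 + 2.5000 = 10.4000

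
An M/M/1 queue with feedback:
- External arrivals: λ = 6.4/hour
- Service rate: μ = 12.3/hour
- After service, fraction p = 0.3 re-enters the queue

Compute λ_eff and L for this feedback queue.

Effective arrival rate: λ_eff = λ/(1-p) = 6.4/(1-0.3) = 6.4/0.70 = 9.14286
ρ = λ_eff/μ = 9.14286/12.3 = 0.74332
L = ρ/(1-ρ) = 0.74332/(1-0.74332) = 2.8959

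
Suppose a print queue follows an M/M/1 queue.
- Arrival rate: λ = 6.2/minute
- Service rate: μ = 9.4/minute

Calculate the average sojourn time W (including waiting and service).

First, compute utilization: ρ = λ/μ = 6.2/9.4 = 0.6596
For M/M/1: W = 1/(μ-λ)
W = 1/(9.4-6.2) = 1/3.20
W = 0.3125 minutes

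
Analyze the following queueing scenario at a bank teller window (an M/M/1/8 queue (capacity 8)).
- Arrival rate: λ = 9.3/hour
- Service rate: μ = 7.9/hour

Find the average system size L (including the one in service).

ρ = λ/μ = 9.3/7.9 = 1.177215
P₀ = (1-ρ)/(1-ρ^(K+1)) = (1-1.177215)/(1-1.177215^9) = -0.1772/-3.3421 = 0.05302
P_K = P₀×ρ^K = 0.05302 × 1.177215^8 = 0.05302 × 3.6885 = 0.1956
L = ρ[1 - (K+1)ρ^K + Kρ^(K+1)] / [(1-ρ)(1-ρ^(K+1))]
L = 1.177215 × (1 - 9×3.68847 + 8×4.34212) / ((1 - 1.177215) × (1 - 4.34212)) = 5.0500 transactions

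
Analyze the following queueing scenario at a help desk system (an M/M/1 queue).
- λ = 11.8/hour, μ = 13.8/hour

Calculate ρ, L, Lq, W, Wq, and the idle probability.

Step 1: ρ = λ/μ = 11.8/13.8 = 0.8551
Step 2: L = λ/(μ-λ) = 11.8/2.00 = 5.9000
Step 3: Lq = λ²/(μ(μ-λ)) = 139.24/(13.8×2.00) = 5.0449
Step 4: W = 1/(μ-λ) = 1/2.00 = 0.5000
Step 5: Wq = λ/(μ(μ-λ)) = 11.8/(13.8×2.00) = 0.4275
Step 6: P(0) = 1-ρ = 0.1449
Verify: L = λW = 11.8×0.5000 = 5.9000 ✔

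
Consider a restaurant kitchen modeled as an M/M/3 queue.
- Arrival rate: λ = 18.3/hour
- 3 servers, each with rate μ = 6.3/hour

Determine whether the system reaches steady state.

Stability requires ρ = λ/(cμ) < 1
ρ = 18.3/(3 × 6.3) = 18.3/18.90 = 0.9683
Since 0.9683 < 1, the system is STABLE.
The servers are busy 96.83% of the time.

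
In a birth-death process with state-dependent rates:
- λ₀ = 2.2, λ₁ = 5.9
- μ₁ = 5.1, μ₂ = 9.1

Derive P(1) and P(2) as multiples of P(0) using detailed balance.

Balance equations:
State 0: λ₀P₀ = μ₁P₁ → P₁ = (λ₀/μ₁)P₀ = (2.2/5.1)P₀ = 0.4314P₀
State 1: P₂ = (λ₀λ₁)/(μ₁μ₂)P₀ = (2.2×5.9)/(5.1×9.1)P₀ = 0.2797P₀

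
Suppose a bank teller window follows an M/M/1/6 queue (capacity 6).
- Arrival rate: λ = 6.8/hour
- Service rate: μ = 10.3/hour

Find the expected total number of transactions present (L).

ρ = λ/μ = 6.8/10.3 = 0.6602
P₀ = (1-ρ)/(1-ρ^(K+1)) = (1-0.6602)/(1-0.6602^7) = 0.3398/0.9453 = 0.3595
P_K = P₀×ρ^K = 0.35945 × 0.6602^6 = 0.35945 × 0.082804 = 0.02976
L = ρ[1 - (K+1)ρ^K + Kρ^(K+1)] / [(1-ρ)(1-ρ^(K+1))]
L = 0.6602 × (1 - 7×0.082804 + 6×0.054667) / ((1 - 0.6602) × (1 - 0.054667)) = 1.5381 transactions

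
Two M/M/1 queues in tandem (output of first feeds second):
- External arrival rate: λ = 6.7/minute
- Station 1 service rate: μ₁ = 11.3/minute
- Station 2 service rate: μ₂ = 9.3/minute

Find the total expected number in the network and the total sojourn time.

By Jackson's theorem, each station behaves as independent M/M/1.
Station 1: ρ₁ = 6.7/11.3 = 0.5929, L₁ = ρ₁/(1-ρ₁) = λ/(μ₁-λ) = 6.7/4.60 = 1.4565
Station 2: ρ₂ = 6.7/9.3 = 0.7204, L₂ = ρ₂/(1-ρ₂) = λ/(μ₂-λ) = 6.7/2.60 = 2.5769
Total: L = L₁ + L₂ = 1.4565 + 2.5769 = 4.0334
W = L/λ = 4.0334/6.7 = 0.6020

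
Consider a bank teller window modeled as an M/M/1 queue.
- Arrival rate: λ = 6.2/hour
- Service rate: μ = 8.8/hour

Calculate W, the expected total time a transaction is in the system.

First, compute utilization: ρ = λ/μ = 6.2/8.8 = 0.7045
For M/M/1: W = 1/(μ-λ)
W = 1/(8.8-6.2) = 1/2.60
W = 0.3846 hours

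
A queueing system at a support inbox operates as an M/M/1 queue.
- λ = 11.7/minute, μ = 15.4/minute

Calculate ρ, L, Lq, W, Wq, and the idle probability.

Step 1: ρ = λ/μ = 11.7/15.4 = 0.7597
Step 2: L = λ/(μ-λ) = 11.7/3.70 = 3.1622
Step 3: Lq = λ²/(μ(μ-λ)) = 136.89/(15.4×3.70) = 2.4024
Step 4: W = 1/(μ-λ) = 1/3.70 = 0.27027
Step 5: Wq = λ/(μ(μ-λ)) = 11.7/(15.4×3.70) = 0.2053
Step 6: P(0) = 1-ρ = 0.2403
Verify: L = λW = 11.7×0.27027 = 3.1622 ✔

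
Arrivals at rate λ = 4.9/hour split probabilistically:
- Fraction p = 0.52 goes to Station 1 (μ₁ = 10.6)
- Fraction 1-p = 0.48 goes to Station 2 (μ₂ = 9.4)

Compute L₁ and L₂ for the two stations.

Effective rates: λ₁ = 4.9×0.52 = 2.548, λ₂ = 4.9×0.48 = 2.352
Station 1: ρ₁ = 2.548/10.6 = 0.24038, L₁ = ρ₁/(1-ρ₁) = 0.24038/(1-0.24038) = 0.3164
Station 2: ρ₂ = 2.352/9.4 = 0.2502, L₂ = ρ₂/(1-ρ₂) = 0.2502/(1-0.2502) = 0.3337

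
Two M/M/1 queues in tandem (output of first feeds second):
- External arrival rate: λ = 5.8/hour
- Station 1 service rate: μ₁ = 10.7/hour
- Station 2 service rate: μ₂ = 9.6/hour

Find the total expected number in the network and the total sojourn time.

By Jackson's theorem, each station behaves as independent M/M/1.
Station 1: ρ₁ = 5.8/10.7 = 0.5421, L₁ = ρ₁/(1-ρ₁) = λ/(μ₁-λ) = 5.8/4.90 = 1.1837
Station 2: ρ₂ = 5.8/9.6 = 0.6042, L₂ = ρ₂/(1-ρ₂) = λ/(μ₂-λ) = 5.8/3.80 = 1.5263
Total: L = L₁ + L₂ = 1.1837 + 1.5263 = 2.7100
W = L/λ = 2.7100/5.8 = 0.4672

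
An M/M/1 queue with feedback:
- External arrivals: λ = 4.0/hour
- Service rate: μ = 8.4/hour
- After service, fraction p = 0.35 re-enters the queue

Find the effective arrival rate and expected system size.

Effective arrival rate: λ_eff = λ/(1-p) = 4.0/(1-0.35) = 4.0/0.65 = 6.1538
ρ = λ_eff/μ = 6.1538/8.4 = 0.7326
L = ρ/(1-ρ) = 0.7326/(1-0.7326) = 2.7397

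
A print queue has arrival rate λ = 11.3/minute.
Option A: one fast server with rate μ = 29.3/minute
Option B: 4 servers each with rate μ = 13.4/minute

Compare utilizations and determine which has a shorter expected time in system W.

Option A: single server μ = 29.3 (M/M/1)
  ρ_A = 11.3/29.3 = 0.3857
  W_A = 1/(μ-λ) = 1/(29.3-11.3) = 1/18.00 = 0.05556

Option B: 4 servers μ = 13.4 (M/M/4)
  ρ_B = λ/(cμ) = 11.3/(4×13.4) = 0.2108
  Offered load a = λ/μ = cρ = 11.3/13.4 = 0.8433
  P₀ = [ Σₙ₌₀^3 aⁿ/n! + a^4/(4!(1-ρ)) ]⁻¹
  Σ = a^0/0! + a^1/1! + a^2/2! + a^3/3! = 1.0000 + 0.84328 + 0.35556 + 0.099947 = 2.2988
  a^4/(4!(1-ρ)) = 0.5057/(24 × 0.7892) = 0.02670
  P₀ = 1/(2.2988 + 0.02670) = 0.4300
  Lq = P₀·a^4·ρ / (4!(1-ρ)²) = 0.4300 × 0.5057 × 0.2108 / (24 × 0.6228) = 0.003067
  Wq_B = Lq/λ = 0.003067/11.3 = 0.0002714
  W_B = Wq_B + 1/μ = 0.0002714 + 0.07463 = 0.07490

Since W_A = 0.05556 < W_B = 0.07490, Option A (single fast server) has the shorter time in system.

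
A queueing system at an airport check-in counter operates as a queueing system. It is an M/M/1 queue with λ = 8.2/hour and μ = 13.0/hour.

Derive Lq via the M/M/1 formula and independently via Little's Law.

Method 1 (direct): Lq = λ²/(μ(μ-λ)) = 67.24/(13.0 × 4.80) = 1.0776

Method 2 (Little's Law):
W = 1/(μ-λ) = 1/4.80 = 0.20833
Wq = W - 1/μ = 0.20833 - 0.076923 = 0.13141
Lq = λWq = 8.2 × 0.13141 = 1.0776 ✔ (matches Method 1)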